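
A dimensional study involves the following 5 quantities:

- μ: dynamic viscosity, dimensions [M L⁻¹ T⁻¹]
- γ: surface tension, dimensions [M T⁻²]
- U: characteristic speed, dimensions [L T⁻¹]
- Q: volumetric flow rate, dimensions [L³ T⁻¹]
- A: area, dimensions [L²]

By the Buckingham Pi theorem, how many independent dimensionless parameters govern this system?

2

There are 5 variables and 3 base dimensions (M, L, T).
The dimension matrix has rank 3.
Independent dimensionless groups: 5 − 3 = 2.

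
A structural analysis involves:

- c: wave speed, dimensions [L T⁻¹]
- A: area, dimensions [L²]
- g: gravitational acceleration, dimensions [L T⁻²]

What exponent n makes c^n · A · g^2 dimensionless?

Balance the L exponent: (1)·n from c, plus (2) + 2·(1) = 4 from the rest, must sum to zero.
n + 4 = 0, so n = -4.

-4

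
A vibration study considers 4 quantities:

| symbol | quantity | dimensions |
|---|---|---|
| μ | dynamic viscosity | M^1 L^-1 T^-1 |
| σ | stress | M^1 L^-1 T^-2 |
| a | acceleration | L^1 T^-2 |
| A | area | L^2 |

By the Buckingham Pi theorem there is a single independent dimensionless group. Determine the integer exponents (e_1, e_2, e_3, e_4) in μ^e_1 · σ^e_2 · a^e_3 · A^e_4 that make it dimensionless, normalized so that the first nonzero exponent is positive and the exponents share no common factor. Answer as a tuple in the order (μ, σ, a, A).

(4, -4, 2, -1)

M: e_1·(1) + e_2·(1) + e_3·(0) + e_4·(0) = 0
L: e_1·(-1) + e_2·(-1) + e_3·(1) + e_4·(2) = 0
T: e_1·(-1) + e_2·(-2) + e_3·(-2) + e_4·(0) = 0
Solving this homogeneous linear system for the smallest-integer solution (first nonzero entry positive) gives (4, -4, 2, -1).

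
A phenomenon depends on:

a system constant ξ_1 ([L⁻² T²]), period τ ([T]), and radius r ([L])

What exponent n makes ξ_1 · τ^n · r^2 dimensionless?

-2

Balance the T exponent: (1)·n from τ, plus (2) + 2·(0) = 2 from the rest, must sum to zero.
n + 2 = 0, so n = -2.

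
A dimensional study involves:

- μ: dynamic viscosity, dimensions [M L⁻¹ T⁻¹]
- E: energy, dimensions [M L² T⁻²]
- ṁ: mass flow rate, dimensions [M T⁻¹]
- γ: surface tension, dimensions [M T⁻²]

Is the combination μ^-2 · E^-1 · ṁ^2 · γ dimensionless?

yes

Sum the exponent of each base dimension across the product:
  M: −2·[μ]_M − [E]_M + 2·[ṁ]_M + [γ]_M = −2·(1) − (1) + 2·(1) + (1) = 0
  L: −2·[μ]_L − [E]_L + 2·[ṁ]_L + [γ]_L = −2·(-1) − (2) + 2·(0) + (0) = 0
  T: −2·[μ]_T − [E]_T + 2·[ṁ]_T + [γ]_T = −2·(-1) − (-2) + 2·(-1) + (-2) = 0
All base exponents vanish — dimensionless.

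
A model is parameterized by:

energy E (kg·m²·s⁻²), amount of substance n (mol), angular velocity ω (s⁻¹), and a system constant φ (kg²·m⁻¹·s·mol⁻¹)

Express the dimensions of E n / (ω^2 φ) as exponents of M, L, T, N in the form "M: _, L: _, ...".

M: -1, L: 3, T: -1, N: 2

Collect each base-dimension exponent across the product:
  M: (1) + (0) − 2·(0) − (2) = -1
  L: (2) + (0) − 2·(0) − (-1) = 3
  T: (-2) + (0) − 2·(-1) − (1) = -1
  N: (0) + (1) − 2·(0) − (-1) = 2
So the dimensions are [M⁻¹ L³ T⁻¹ N²].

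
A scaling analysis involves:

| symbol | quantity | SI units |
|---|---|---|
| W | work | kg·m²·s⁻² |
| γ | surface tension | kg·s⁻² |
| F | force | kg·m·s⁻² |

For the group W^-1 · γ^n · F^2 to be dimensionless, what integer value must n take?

-1

Balance the M exponent: (1)·n from γ, plus −(1) + 2·(1) = 1 from the rest, must sum to zero.
n + 1 = 0, so n = -1.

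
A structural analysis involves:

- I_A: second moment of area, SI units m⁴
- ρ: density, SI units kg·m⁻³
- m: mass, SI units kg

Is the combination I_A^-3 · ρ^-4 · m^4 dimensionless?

yes

Sum the exponent of each base dimension across the product:
  M: −3·[I_A]_M − 4·[ρ]_M + 4·[m]_M = −3·(0) − 4·(1) + 4·(1) = 0
  L: −3·[I_A]_L − 4·[ρ]_L + 4·[m]_L = −3·(4) − 4·(-3) + 4·(0) = 0
  T: −3·[I_A]_T − 4·[ρ]_T + 4·[m]_T = −3·(0) − 4·(0) + 4·(0) = 0
All base exponents vanish — dimensionless.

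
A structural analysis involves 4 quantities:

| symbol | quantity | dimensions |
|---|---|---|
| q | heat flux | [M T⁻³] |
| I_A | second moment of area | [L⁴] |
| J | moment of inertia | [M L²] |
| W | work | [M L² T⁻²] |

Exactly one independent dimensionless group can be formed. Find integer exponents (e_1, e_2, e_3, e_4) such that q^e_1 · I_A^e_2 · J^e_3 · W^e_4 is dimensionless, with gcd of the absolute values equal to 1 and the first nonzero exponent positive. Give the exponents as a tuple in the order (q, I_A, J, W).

(2, 1, 1, -3)

M: e_1·(1) + e_2·(0) + e_3·(1) + e_4·(1) = 0
L: e_1·(0) + e_2·(4) + e_3·(2) + e_4·(2) = 0
T: e_1·(-3) + e_2·(0) + e_3·(0) + e_4·(-2) = 0
Solving this homogeneous linear system for the smallest-integer solution (first nonzero entry positive) gives (2, 1, 1, -3).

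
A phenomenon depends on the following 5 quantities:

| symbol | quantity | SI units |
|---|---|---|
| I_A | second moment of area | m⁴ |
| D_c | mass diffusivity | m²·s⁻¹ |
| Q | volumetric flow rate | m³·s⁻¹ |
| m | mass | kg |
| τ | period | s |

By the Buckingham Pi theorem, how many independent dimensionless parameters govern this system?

2

There are 5 variables and 3 base dimensions (M, L, T).
The dimension matrix has rank 3.
Independent dimensionless groups: 5 − 3 = 2.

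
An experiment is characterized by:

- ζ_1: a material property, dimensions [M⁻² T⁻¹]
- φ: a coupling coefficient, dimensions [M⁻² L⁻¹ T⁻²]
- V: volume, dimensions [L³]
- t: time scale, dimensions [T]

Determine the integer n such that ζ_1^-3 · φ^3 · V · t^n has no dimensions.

Balance the T exponent: (1)·n from t, plus −3·(-1) + 3·(-2) + (0) = -3 from the rest, must sum to zero.
n − 3 = 0, so n = 3.

3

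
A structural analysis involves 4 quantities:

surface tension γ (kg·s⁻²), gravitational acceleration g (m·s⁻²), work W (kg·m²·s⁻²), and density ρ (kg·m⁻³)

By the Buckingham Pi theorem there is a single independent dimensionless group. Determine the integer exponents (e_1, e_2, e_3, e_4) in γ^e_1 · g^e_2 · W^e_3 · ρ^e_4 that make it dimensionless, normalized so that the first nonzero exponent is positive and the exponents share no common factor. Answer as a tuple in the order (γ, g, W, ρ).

M: e_1·(1) + e_2·(0) + e_3·(1) + e_4·(1) = 0
L: e_1·(0) + e_2·(1) + e_3·(2) + e_4·(-3) = 0
T: e_1·(-2) + e_2·(-2) + e_3·(-2) + e_4·(0) = 0
Solving this homogeneous linear system for the smallest-integer solution (first nonzero entry positive) gives (2, -1, -1, -1).

(2, -1, -1, -1)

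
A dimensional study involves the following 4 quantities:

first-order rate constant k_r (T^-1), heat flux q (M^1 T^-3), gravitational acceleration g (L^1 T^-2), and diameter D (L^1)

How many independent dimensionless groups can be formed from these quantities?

There are 4 variables and 3 base dimensions (M, L, T).
The dimension matrix has rank 3.
Independent dimensionless groups: 4 − 3 = 1.

1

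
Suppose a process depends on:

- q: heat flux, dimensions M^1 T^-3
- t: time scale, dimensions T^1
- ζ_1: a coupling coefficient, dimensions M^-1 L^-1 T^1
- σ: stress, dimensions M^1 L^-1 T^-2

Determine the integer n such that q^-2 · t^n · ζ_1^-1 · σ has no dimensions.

-3

Balance the T exponent: (1)·n from t, plus −2·(-3) − (1) + (-2) = 3 from the rest, must sum to zero.
n + 3 = 0, so n = -3.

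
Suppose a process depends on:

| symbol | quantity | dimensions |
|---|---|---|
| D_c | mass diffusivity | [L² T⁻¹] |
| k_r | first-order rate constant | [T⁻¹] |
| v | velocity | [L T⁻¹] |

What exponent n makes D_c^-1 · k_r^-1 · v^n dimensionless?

Balance the L exponent: (1)·n from v, plus −(2) − (0) = -2 from the rest, must sum to zero.
n − 2 = 0, so n = 2.

2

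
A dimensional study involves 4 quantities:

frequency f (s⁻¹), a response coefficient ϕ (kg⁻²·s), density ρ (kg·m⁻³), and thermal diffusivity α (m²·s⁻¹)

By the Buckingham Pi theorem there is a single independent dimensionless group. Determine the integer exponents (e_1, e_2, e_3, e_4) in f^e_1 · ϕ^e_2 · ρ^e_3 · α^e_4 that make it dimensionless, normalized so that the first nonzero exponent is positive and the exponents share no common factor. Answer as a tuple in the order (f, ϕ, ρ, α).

(2, -1, -2, -3)

M: e_1·(0) + e_2·(-2) + e_3·(1) + e_4·(0) = 0
L: e_1·(0) + e_2·(0) + e_3·(-3) + e_4·(2) = 0
T: e_1·(-1) + e_2·(1) + e_3·(0) + e_4·(-1) = 0
Solving this homogeneous linear system for the smallest-integer solution (first nonzero entry positive) gives (2, -1, -2, -3).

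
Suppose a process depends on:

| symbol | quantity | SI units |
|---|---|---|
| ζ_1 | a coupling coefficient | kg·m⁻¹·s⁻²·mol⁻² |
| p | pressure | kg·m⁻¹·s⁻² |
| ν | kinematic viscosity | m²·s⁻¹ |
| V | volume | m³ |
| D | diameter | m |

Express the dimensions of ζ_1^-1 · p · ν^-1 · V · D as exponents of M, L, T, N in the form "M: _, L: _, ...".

M: 0, L: 2, T: 1, N: 2

Collect each base-dimension exponent across the product:
  M: −(1) + (1) − (0) + (0) + (0) = 0
  L: −(-1) + (-1) − (2) + (3) + (1) = 2
  T: −(-2) + (-2) − (-1) + (0) + (0) = 1
  N: −(-2) + (0) − (0) + (0) + (0) = 2
So the dimensions are [L² T N²].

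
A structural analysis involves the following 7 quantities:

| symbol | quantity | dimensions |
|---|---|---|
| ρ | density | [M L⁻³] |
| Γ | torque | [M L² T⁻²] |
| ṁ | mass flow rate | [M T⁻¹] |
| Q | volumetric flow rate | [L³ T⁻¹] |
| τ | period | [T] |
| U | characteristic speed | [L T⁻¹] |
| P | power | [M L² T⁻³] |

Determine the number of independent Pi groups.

4

There are 7 variables and 3 base dimensions (M, L, T).
The dimension matrix has rank 3.
Independent dimensionless groups: 7 − 3 = 4.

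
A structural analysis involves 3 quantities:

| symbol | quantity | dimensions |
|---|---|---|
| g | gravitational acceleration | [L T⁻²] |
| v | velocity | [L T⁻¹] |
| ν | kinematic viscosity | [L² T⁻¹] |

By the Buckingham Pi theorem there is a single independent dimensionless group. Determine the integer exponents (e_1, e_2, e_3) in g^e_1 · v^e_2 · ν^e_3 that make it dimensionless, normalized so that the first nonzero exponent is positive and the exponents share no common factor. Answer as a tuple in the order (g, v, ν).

L: e_1·(1) + e_2·(1) + e_3·(2) = 0
T: e_1·(-2) + e_2·(-1) + e_3·(-1) = 0
Solving this homogeneous linear system for the smallest-integer solution (first nonzero entry positive) gives (1, -3, 1).

(1, -3, 1)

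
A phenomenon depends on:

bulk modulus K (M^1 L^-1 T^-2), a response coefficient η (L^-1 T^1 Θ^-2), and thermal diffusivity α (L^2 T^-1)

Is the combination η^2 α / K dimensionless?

Sum the exponent of each base dimension across the product:
  M: −[K]_M + 2·[η]_M + [α]_M = −(1) + 2·(0) + (0) = -1
  L: −[K]_L + 2·[η]_L + [α]_L = −(-1) + 2·(-1) + (2) = 1
  T: −[K]_T + 2·[η]_T + [α]_T = −(-2) + 2·(1) + (-1) = 3
  Θ: −[K]_Θ + 2·[η]_Θ + [α]_Θ = −(0) + 2·(-2) + (0) = -4
Net dimensions [M⁻¹ L T³ Θ⁻⁴] ≠ [1] — not dimensionless.

no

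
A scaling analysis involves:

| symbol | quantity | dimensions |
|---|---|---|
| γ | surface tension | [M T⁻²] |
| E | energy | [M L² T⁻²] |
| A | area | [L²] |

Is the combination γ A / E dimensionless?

Sum the exponent of each base dimension across the product:
  M: [γ]_M − [E]_M + [A]_M = (1) − (1) + (0) = 0
  L: [γ]_L − [E]_L + [A]_L = (0) − (2) + (2) = 0
  T: [γ]_T − [E]_T + [A]_T = (-2) − (-2) + (0) = 0
All base exponents vanish — dimensionless.

yes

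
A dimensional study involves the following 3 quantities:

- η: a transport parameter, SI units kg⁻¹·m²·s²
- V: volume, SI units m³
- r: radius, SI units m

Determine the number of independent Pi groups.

1

There are 3 variables and 3 base dimensions (M, L, T).
The dimension matrix has rank 2 (less than 3: the dimension vectors are linearly dependent).
Independent dimensionless groups: 3 − 2 = 1.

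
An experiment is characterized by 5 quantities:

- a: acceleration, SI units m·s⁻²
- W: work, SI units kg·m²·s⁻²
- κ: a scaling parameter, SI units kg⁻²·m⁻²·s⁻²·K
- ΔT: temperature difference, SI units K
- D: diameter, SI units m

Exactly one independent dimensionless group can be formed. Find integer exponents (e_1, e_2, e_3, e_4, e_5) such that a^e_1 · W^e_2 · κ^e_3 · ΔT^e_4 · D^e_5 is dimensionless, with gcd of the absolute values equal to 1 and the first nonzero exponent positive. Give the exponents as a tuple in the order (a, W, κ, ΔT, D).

M: e_1·(0) + e_2·(1) + e_3·(-2) + e_4·(0) + e_5·(0) = 0
L: e_1·(1) + e_2·(2) + e_3·(-2) + e_4·(0) + e_5·(1) = 0
T: e_1·(-2) + e_2·(-2) + e_3·(-2) + e_4·(0) + e_5·(0) = 0
Θ: e_1·(0) + e_2·(0) + e_3·(1) + e_4·(1) + e_5·(0) = 0
Solving this homogeneous linear system for the smallest-integer solution (first nonzero entry positive) gives (3, -2, -1, 1, -1).

(3, -2, -1, 1, -1)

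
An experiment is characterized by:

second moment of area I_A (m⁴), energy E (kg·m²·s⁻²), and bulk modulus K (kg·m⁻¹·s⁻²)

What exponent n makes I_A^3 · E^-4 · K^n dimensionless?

Balance the M exponent: (1)·n from K, plus 3·(0) − 4·(1) = -4 from the rest, must sum to zero.
n − 4 = 0, so n = 4.

4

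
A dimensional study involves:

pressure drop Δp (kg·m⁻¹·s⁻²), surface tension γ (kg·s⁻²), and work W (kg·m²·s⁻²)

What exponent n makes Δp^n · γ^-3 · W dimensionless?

Balance the M exponent: (1)·n from Δp, plus −3·(1) + (1) = -2 from the rest, must sum to zero.
n − 2 = 0, so n = 2.

2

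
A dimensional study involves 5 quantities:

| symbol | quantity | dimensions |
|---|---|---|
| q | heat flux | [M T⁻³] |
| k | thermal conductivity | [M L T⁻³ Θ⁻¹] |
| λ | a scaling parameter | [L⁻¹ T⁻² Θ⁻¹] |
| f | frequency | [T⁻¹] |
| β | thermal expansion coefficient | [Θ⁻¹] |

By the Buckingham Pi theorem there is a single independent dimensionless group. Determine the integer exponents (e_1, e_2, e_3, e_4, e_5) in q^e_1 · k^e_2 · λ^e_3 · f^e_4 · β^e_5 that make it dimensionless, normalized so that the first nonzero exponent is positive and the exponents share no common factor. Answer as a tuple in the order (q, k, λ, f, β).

M: e_1·(1) + e_2·(1) + e_3·(0) + e_4·(0) + e_5·(0) = 0
L: e_1·(0) + e_2·(1) + e_3·(-1) + e_4·(0) + e_5·(0) = 0
T: e_1·(-3) + e_2·(-3) + e_3·(-2) + e_4·(-1) + e_5·(0) = 0
Θ: e_1·(0) + e_2·(-1) + e_3·(-1) + e_4·(0) + e_5·(-1) = 0
Solving this homogeneous linear system for the smallest-integer solution (first nonzero entry positive) gives (1, -1, -1, 2, 2).

(1, -1, -1, 2, 2)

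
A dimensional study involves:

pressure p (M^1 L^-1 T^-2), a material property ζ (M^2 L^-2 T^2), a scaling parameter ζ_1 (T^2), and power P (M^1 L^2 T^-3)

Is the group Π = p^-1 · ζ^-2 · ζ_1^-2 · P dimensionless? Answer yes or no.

Sum the exponent of each base dimension across the product:
  M: −[p]_M − 2·[ζ]_M − 2·[ζ_1]_M + [P]_M = −(1) − 2·(2) − 2·(0) + (1) = -4
  L: −[p]_L − 2·[ζ]_L − 2·[ζ_1]_L + [P]_L = −(-1) − 2·(-2) − 2·(0) + (2) = 7
  T: −[p]_T − 2·[ζ]_T − 2·[ζ_1]_T + [P]_T = −(-2) − 2·(2) − 2·(2) + (-3) = -9
Net dimensions [M⁻⁴ L⁷ T⁻⁹] ≠ [1] — not dimensionless.

no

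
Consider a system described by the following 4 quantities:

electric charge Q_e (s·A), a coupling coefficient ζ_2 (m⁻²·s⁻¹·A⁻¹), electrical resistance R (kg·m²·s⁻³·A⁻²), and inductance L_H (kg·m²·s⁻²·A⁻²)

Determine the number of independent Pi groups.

0

There are 4 variables and 4 base dimensions (M, L, T, I).
The dimension matrix has rank 4.
Independent dimensionless groups: 4 − 4 = 0.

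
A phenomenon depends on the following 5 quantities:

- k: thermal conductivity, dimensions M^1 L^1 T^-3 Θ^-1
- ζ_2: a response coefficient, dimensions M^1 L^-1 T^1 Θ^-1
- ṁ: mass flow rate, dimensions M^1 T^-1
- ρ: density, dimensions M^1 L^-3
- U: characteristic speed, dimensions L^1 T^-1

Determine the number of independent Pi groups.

1

There are 5 variables and 4 base dimensions (M, L, T, Θ).
The dimension matrix has rank 4.
Independent dimensionless groups: 5 − 4 = 1.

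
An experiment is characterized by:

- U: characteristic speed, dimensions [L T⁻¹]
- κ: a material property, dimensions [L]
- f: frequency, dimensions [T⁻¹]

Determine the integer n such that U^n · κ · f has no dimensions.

Balance the L exponent: (1)·n from U, plus (1) + (0) = 1 from the rest, must sum to zero.
n + 1 = 0, so n = -1.

-1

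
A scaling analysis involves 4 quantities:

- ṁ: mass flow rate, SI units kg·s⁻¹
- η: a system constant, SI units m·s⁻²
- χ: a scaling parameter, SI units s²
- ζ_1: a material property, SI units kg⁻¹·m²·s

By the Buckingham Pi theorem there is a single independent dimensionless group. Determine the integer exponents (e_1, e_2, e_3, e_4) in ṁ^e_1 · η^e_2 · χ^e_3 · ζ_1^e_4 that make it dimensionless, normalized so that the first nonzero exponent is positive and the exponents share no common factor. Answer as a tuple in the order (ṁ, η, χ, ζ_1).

(1, -2, -2, 1)

M: e_1·(1) + e_2·(0) + e_3·(0) + e_4·(-1) = 0
L: e_1·(0) + e_2·(1) + e_3·(0) + e_4·(2) = 0
T: e_1·(-1) + e_2·(-2) + e_3·(2) + e_4·(1) = 0
Solving this homogeneous linear system for the smallest-integer solution (first nonzero entry positive) gives (1, -2, -2, 1).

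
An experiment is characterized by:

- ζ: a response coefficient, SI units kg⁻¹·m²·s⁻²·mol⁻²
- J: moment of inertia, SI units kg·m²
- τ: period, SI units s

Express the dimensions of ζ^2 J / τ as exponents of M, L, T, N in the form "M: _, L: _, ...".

M: -1, L: 6, T: -5, N: -4

Collect each base-dimension exponent across the product:
  M: 2·(-1) + (1) − (0) = -1
  L: 2·(2) + (2) − (0) = 6
  T: 2·(-2) + (0) − (1) = -5
  N: 2·(-2) + (0) − (0) = -4
So the dimensions are [M⁻¹ L⁶ T⁻⁵ N⁻⁴].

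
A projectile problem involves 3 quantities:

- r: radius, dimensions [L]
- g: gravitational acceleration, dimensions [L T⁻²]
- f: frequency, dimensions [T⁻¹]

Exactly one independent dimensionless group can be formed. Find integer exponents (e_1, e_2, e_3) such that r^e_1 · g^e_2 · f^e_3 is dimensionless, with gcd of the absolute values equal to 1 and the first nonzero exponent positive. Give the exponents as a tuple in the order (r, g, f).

(1, -1, 2)

L: e_1·(1) + e_2·(1) + e_3·(0) = 0
T: e_1·(0) + e_2·(-2) + e_3·(-1) = 0
Solving this homogeneous linear system for the smallest-integer solution (first nonzero entry positive) gives (1, -1, 2).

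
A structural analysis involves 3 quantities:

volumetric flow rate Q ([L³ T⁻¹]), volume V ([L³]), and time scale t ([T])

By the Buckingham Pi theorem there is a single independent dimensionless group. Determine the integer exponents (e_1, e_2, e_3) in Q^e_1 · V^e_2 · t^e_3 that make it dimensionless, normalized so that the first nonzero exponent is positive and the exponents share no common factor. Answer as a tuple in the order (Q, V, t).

(1, -1, 1)

L: e_1·(3) + e_2·(3) + e_3·(0) = 0
T: e_1·(-1) + e_2·(0) + e_3·(1) = 0
Solving this homogeneous linear system for the smallest-integer solution (first nonzero entry positive) gives (1, -1, 1).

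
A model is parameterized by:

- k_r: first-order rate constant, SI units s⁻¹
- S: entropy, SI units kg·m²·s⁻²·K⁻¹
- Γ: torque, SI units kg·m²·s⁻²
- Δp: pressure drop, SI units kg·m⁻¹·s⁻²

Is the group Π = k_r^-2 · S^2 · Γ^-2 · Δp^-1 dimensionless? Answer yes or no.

Sum the exponent of each base dimension across the product:
  M: −2·[k_r]_M + 2·[S]_M − 2·[Γ]_M − [Δp]_M = −2·(0) + 2·(1) − 2·(1) − (1) = -1
  L: −2·[k_r]_L + 2·[S]_L − 2·[Γ]_L − [Δp]_L = −2·(0) + 2·(2) − 2·(2) − (-1) = 1
  T: −2·[k_r]_T + 2·[S]_T − 2·[Γ]_T − [Δp]_T = −2·(-1) + 2·(-2) − 2·(-2) − (-2) = 4
  Θ: −2·[k_r]_Θ + 2·[S]_Θ − 2·[Γ]_Θ − [Δp]_Θ = −2·(0) + 2·(-1) − 2·(0) − (0) = -2
Net dimensions [M⁻¹ L T⁴ Θ⁻²] ≠ [1] — not dimensionless.

no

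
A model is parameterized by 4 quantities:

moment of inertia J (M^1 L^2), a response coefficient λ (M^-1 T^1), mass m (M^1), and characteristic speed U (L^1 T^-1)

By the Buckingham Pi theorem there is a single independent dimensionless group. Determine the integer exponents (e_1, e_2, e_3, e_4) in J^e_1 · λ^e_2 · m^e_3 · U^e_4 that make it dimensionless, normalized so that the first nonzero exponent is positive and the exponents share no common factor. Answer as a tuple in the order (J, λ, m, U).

M: e_1·(1) + e_2·(-1) + e_3·(1) + e_4·(0) = 0
L: e_1·(2) + e_2·(0) + e_3·(0) + e_4·(1) = 0
T: e_1·(0) + e_2·(1) + e_3·(0) + e_4·(-1) = 0
Solving this homogeneous linear system for the smallest-integer solution (first nonzero entry positive) gives (1, -2, -3, -2).

(1, -2, -3, -2)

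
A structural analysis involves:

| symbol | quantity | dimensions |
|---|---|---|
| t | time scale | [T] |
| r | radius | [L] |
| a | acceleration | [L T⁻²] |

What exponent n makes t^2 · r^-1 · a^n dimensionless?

Balance the L exponent: (1)·n from a, plus 2·(0) − (1) = -1 from the rest, must sum to zero.
n − 1 = 0, so n = 1.

1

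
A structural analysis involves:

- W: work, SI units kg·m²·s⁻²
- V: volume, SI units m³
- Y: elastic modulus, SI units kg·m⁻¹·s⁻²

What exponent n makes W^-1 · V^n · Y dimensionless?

Balance the L exponent: (3)·n from V, plus −(2) + (-1) = -3 from the rest, must sum to zero.
3n − 3 = 0, so n = 1.

1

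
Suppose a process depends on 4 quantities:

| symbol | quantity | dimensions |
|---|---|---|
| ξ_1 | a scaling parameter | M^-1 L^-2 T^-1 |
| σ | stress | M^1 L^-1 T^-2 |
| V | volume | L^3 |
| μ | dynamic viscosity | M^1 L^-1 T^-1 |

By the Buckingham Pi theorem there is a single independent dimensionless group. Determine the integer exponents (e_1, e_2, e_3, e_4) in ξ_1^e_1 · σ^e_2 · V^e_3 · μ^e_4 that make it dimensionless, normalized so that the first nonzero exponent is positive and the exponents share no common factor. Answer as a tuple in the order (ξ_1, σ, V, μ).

M: e_1·(-1) + e_2·(1) + e_3·(0) + e_4·(1) = 0
L: e_1·(-2) + e_2·(-1) + e_3·(3) + e_4·(-1) = 0
T: e_1·(-1) + e_2·(-2) + e_3·(0) + e_4·(-1) = 0
Solving this homogeneous linear system for the smallest-integer solution (first nonzero entry positive) gives (1, -2, 1, 3).

(1, -2, 1, 3)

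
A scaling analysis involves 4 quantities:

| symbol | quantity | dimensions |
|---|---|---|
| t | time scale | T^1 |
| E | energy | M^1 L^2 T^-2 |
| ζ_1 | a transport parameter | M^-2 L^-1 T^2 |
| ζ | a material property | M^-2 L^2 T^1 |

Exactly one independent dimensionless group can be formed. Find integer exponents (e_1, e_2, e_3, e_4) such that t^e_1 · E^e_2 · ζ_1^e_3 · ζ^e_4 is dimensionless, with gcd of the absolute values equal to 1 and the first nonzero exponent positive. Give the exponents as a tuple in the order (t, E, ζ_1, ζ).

(1, 2, 2, -1)

M: e_1·(0) + e_2·(1) + e_3·(-2) + e_4·(-2) = 0
L: e_1·(0) + e_2·(2) + e_3·(-1) + e_4·(2) = 0
T: e_1·(1) + e_2·(-2) + e_3·(2) + e_4·(1) = 0
Solving this homogeneous linear system for the smallest-integer solution (first nonzero entry positive) gives (1, 2, 2, -1).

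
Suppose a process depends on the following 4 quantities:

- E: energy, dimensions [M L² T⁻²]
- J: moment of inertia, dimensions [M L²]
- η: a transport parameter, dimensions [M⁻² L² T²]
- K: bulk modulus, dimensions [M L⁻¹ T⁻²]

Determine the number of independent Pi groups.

There are 4 variables and 3 base dimensions (M, L, T).
The dimension matrix has rank 3.
Independent dimensionless groups: 4 − 3 = 1.

1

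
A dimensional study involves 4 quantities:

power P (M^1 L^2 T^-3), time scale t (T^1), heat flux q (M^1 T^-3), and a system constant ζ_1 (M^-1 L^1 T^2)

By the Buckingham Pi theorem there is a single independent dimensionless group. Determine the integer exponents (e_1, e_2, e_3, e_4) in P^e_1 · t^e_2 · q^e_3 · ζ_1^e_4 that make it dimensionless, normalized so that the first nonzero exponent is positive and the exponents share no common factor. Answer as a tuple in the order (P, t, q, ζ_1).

(1, -2, -3, -2)

M: e_1·(1) + e_2·(0) + e_3·(1) + e_4·(-1) = 0
L: e_1·(2) + e_2·(0) + e_3·(0) + e_4·(1) = 0
T: e_1·(-3) + e_2·(1) + e_3·(-3) + e_4·(2) = 0
Solving this homogeneous linear system for the smallest-integer solution (first nonzero entry positive) gives (1, -2, -3, -2).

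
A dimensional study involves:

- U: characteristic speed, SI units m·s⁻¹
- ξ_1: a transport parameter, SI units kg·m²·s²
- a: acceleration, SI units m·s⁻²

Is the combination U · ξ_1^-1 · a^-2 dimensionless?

Sum the exponent of each base dimension across the product:
  M: [U]_M − [ξ_1]_M − 2·[a]_M = (0) − (1) − 2·(0) = -1
  L: [U]_L − [ξ_1]_L − 2·[a]_L = (1) − (2) − 2·(1) = -3
  T: [U]_T − [ξ_1]_T − 2·[a]_T = (-1) − (2) − 2·(-2) = 1
Net dimensions [M⁻¹ L⁻³ T] ≠ [1] — not dimensionless.

no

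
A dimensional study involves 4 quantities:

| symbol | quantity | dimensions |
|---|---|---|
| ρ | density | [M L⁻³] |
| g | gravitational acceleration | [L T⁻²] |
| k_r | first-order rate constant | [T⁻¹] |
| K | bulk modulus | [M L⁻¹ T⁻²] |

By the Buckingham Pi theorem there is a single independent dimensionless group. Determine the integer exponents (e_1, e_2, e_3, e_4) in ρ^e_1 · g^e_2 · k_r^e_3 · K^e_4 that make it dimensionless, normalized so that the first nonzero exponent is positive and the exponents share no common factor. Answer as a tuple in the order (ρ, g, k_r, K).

M: e_1·(1) + e_2·(0) + e_3·(0) + e_4·(1) = 0
L: e_1·(-3) + e_2·(1) + e_3·(0) + e_4·(-1) = 0
T: e_1·(0) + e_2·(-2) + e_3·(-1) + e_4·(-2) = 0
Solving this homogeneous linear system for the smallest-integer solution (first nonzero entry positive) gives (1, 2, -2, -1).

(1, 2, -2, -1)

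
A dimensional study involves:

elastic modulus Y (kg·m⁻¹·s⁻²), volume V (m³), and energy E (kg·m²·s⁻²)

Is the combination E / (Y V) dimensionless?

Sum the exponent of each base dimension across the product:
  M: −[Y]_M − [V]_M + [E]_M = −(1) − (0) + (1) = 0
  L: −[Y]_L − [V]_L + [E]_L = −(-1) − (3) + (2) = 0
  T: −[Y]_T − [V]_T + [E]_T = −(-2) − (0) + (-2) = 0
  Θ: −[Y]_Θ − [V]_Θ + [E]_Θ = −(0) − (0) + (0) = 0
  N: −[Y]_N − [V]_N + [E]_N = −(0) − (0) + (0) = 0
All base exponents vanish — dimensionless.

yes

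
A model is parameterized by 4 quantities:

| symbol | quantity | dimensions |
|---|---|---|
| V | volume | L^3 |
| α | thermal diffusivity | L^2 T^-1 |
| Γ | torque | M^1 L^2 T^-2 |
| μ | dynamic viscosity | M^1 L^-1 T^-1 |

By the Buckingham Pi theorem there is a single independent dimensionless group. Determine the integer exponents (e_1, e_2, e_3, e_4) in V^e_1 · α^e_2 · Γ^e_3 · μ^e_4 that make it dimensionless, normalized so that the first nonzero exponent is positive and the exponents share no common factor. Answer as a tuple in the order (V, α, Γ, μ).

(1, 3, -3, 3)

M: e_1·(0) + e_2·(0) + e_3·(1) + e_4·(1) = 0
L: e_1·(3) + e_2·(2) + e_3·(2) + e_4·(-1) = 0
T: e_1·(0) + e_2·(-1) + e_3·(-2) + e_4·(-1) = 0
Solving this homogeneous linear system for the smallest-integer solution (first nonzero entry positive) gives (1, 3, -3, 3).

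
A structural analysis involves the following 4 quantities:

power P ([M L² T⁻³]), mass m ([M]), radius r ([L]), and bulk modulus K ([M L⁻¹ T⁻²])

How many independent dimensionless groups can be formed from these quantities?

There are 4 variables and 3 base dimensions (M, L, T).
The dimension matrix has rank 3.
Independent dimensionless groups: 4 − 3 = 1.

1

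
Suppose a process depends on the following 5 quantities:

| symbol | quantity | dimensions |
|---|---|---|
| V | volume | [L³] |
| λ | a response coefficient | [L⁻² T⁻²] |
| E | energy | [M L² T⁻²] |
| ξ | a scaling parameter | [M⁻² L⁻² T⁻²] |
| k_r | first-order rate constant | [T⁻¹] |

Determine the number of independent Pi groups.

There are 5 variables and 3 base dimensions (M, L, T).
The dimension matrix has rank 3.
Independent dimensionless groups: 5 − 3 = 2.

2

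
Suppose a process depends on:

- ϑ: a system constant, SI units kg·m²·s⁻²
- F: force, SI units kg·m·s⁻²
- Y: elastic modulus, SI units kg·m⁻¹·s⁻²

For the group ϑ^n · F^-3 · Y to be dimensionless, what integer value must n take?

Balance the M exponent: (1)·n from ϑ, plus −3·(1) + (1) = -2 from the rest, must sum to zero.
n − 2 = 0, so n = 2.

2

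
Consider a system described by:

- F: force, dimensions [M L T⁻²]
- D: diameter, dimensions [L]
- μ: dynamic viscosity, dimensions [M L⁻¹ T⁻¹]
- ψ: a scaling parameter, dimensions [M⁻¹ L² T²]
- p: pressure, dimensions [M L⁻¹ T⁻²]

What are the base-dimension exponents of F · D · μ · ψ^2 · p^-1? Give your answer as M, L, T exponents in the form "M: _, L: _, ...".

M: -1, L: 6, T: 3

Collect each base-dimension exponent across the product:
  M: (1) + (0) + (1) + 2·(-1) − (1) = -1
  L: (1) + (1) + (-1) + 2·(2) − (-1) = 6
  T: (-2) + (0) + (-1) + 2·(2) − (-2) = 3
So the dimensions are [M⁻¹ L⁶ T³].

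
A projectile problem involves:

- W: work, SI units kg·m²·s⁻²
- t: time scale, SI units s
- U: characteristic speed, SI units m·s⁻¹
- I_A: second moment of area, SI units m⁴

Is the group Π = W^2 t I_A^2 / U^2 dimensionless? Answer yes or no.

no

Sum the exponent of each base dimension across the product:
  M: 2·[W]_M + [t]_M − 2·[U]_M + 2·[I_A]_M = 2·(1) + (0) − 2·(0) + 2·(0) = 2
  L: 2·[W]_L + [t]_L − 2·[U]_L + 2·[I_A]_L = 2·(2) + (0) − 2·(1) + 2·(4) = 10
  T: 2·[W]_T + [t]_T − 2·[U]_T + 2·[I_A]_T = 2·(-2) + (1) − 2·(-1) + 2·(0) = -1
Net dimensions [M² L¹⁰ T⁻¹] ≠ [1] — not dimensionless.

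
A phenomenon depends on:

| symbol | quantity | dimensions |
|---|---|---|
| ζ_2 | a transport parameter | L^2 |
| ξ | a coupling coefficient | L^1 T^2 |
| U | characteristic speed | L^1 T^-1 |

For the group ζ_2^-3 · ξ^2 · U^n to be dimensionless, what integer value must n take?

Balance the L exponent: (1)·n from U, plus −3·(2) + 2·(1) = -4 from the rest, must sum to zero.
n − 4 = 0, so n = 4.

4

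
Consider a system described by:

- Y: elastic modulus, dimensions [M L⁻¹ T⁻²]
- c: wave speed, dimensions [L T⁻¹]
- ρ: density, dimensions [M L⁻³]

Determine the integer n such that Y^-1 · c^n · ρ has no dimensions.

2

Balance the L exponent: (1)·n from c, plus −(-1) + (-3) = -2 from the rest, must sum to zero.
n − 2 = 0, so n = 2.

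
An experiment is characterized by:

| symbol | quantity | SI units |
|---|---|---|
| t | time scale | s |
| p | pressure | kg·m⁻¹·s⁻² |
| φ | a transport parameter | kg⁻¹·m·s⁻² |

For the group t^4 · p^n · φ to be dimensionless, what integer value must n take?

Balance the M exponent: (1)·n from p, plus 4·(0) + (-1) = -1 from the rest, must sum to zero.
n − 1 = 0, so n = 1.

1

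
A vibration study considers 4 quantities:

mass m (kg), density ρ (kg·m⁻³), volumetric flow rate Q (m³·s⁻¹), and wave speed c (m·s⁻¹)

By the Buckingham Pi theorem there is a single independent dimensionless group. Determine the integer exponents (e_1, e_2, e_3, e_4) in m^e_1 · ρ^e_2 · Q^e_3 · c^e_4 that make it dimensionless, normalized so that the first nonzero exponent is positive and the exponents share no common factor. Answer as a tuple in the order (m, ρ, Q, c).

(2, -2, -3, 3)

M: e_1·(1) + e_2·(1) + e_3·(0) + e_4·(0) = 0
L: e_1·(0) + e_2·(-3) + e_3·(3) + e_4·(1) = 0
T: e_1·(0) + e_2·(0) + e_3·(-1) + e_4·(-1) = 0
Solving this homogeneous linear system for the smallest-integer solution (first nonzero entry positive) gives (2, -2, -3, 3).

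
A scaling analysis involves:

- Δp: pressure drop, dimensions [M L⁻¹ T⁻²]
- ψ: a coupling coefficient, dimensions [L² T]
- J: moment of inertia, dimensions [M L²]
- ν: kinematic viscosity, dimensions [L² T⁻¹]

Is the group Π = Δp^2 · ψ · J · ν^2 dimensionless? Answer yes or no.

Sum the exponent of each base dimension across the product:
  M: 2·[Δp]_M + [ψ]_M + [J]_M + 2·[ν]_M = 2·(1) + (0) + (1) + 2·(0) = 3
  L: 2·[Δp]_L + [ψ]_L + [J]_L + 2·[ν]_L = 2·(-1) + (2) + (2) + 2·(2) = 6
  T: 2·[Δp]_T + [ψ]_T + [J]_T + 2·[ν]_T = 2·(-2) + (1) + (0) + 2·(-1) = -5
Net dimensions [M³ L⁶ T⁻⁵] ≠ [1] — not dimensionless.

no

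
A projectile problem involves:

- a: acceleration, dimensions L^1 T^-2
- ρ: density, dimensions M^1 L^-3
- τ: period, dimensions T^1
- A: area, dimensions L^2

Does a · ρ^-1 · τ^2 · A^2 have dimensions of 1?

no

Sum the exponent of each base dimension across the product:
  M: [a]_M − [ρ]_M + 2·[τ]_M + 2·[A]_M = (0) − (1) + 2·(0) + 2·(0) = -1
  L: [a]_L − [ρ]_L + 2·[τ]_L + 2·[A]_L = (1) − (-3) + 2·(0) + 2·(2) = 8
  T: [a]_T − [ρ]_T + 2·[τ]_T + 2·[A]_T = (-2) − (0) + 2·(1) + 2·(0) = 0
Net dimensions [M⁻¹ L⁸] ≠ [1] — not dimensionless.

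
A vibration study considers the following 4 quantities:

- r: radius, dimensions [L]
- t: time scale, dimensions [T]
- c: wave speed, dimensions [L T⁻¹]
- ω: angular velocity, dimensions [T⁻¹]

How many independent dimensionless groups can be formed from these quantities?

2

There are 4 variables and 2 base dimensions (L, T).
The dimension matrix has rank 2.
Independent dimensionless groups: 4 − 2 = 2.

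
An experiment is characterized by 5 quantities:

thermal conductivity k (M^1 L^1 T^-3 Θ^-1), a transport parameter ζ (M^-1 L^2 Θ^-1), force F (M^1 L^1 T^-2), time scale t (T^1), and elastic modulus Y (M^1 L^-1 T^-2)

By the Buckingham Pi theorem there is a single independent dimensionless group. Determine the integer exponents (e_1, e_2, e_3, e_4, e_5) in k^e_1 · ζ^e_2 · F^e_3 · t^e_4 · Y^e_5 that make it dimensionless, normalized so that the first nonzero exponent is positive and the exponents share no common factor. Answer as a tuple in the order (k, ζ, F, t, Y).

M: e_1·(1) + e_2·(-1) + e_3·(1) + e_4·(0) + e_5·(1) = 0
L: e_1·(1) + e_2·(2) + e_3·(1) + e_4·(0) + e_5·(-1) = 0
T: e_1·(-3) + e_2·(0) + e_3·(-2) + e_4·(1) + e_5·(-2) = 0
Θ: e_1·(-1) + e_2·(-1) + e_3·(0) + e_4·(0) + e_5·(0) = 0
Solving this homogeneous linear system for the smallest-integer solution (first nonzero entry positive) gives (2, -2, -1, -2, -3).

(2, -2, -1, -2, -3)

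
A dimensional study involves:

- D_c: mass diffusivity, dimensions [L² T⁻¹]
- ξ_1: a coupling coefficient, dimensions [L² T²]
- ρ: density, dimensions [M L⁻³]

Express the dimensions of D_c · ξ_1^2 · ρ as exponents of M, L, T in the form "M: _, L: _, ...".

Collect each base-dimension exponent across the product:
  M: (0) + 2·(0) + (1) = 1
  L: (2) + 2·(2) + (-3) = 3
  T: (-1) + 2·(2) + (0) = 3
So the dimensions are [M L³ T³].

M: 1, L: 3, T: 3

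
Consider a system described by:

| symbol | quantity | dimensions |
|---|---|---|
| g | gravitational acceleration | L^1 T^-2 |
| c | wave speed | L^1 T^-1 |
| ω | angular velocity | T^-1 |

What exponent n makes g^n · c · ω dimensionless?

Balance the L exponent: (1)·n from g, plus (1) + (0) = 1 from the rest, must sum to zero.
n + 1 = 0, so n = -1.

-1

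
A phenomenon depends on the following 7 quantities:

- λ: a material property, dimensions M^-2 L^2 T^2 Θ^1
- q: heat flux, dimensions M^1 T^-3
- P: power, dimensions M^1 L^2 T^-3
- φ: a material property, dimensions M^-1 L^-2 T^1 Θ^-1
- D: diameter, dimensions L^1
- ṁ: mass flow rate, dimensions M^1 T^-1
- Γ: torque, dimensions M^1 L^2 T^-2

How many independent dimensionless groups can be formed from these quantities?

There are 7 variables and 4 base dimensions (M, L, T, Θ).
The dimension matrix has rank 4.
Independent dimensionless groups: 7 − 4 = 3.

3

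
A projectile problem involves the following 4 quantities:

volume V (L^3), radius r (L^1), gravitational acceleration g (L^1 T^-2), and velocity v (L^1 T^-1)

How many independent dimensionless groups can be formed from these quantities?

There are 4 variables and 2 base dimensions (L, T).
The dimension matrix has rank 2.
Independent dimensionless groups: 4 − 2 = 2.

2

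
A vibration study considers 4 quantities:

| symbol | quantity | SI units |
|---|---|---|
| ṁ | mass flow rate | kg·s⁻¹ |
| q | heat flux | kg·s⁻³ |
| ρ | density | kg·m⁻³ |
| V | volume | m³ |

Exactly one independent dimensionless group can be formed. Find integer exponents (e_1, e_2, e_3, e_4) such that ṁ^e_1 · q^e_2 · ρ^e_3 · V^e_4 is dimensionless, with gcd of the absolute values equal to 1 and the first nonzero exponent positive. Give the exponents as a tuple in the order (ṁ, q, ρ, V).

(3, -1, -2, -2)

M: e_1·(1) + e_2·(1) + e_3·(1) + e_4·(0) = 0
L: e_1·(0) + e_2·(0) + e_3·(-3) + e_4·(3) = 0
T: e_1·(-1) + e_2·(-3) + e_3·(0) + e_4·(0) = 0
Solving this homogeneous linear system for the smallest-integer solution (first nonzero entry positive) gives (3, -1, -2, -2).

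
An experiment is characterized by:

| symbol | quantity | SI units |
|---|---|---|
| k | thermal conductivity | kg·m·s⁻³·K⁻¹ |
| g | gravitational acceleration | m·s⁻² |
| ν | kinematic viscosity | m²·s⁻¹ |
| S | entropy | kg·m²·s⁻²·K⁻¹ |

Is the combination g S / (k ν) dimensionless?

Sum the exponent of each base dimension across the product:
  M: −[k]_M + [g]_M − [ν]_M + [S]_M = −(1) + (0) − (0) + (1) = 0
  L: −[k]_L + [g]_L − [ν]_L + [S]_L = −(1) + (1) − (2) + (2) = 0
  T: −[k]_T + [g]_T − [ν]_T + [S]_T = −(-3) + (-2) − (-1) + (-2) = 0
  Θ: −[k]_Θ + [g]_Θ − [ν]_Θ + [S]_Θ = −(-1) + (0) − (0) + (-1) = 0
All base exponents vanish — dimensionless.

yes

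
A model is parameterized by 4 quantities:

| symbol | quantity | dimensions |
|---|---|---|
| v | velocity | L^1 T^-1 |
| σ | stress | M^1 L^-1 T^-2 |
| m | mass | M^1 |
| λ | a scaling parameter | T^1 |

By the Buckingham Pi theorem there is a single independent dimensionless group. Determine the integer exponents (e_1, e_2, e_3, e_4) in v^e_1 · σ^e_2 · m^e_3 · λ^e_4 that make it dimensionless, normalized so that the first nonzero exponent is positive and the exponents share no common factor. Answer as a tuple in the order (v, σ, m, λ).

(1, 1, -1, 3)

M: e_1·(0) + e_2·(1) + e_3·(1) + e_4·(0) = 0
L: e_1·(1) + e_2·(-1) + e_3·(0) + e_4·(0) = 0
T: e_1·(-1) + e_2·(-2) + e_3·(0) + e_4·(1) = 0
Solving this homogeneous linear system for the smallest-integer solution (first nonzero entry positive) gives (1, 1, -1, 3).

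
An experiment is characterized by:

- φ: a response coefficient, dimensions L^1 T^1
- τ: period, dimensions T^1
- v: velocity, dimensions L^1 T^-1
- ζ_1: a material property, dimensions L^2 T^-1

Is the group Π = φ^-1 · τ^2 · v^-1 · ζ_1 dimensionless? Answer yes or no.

Sum the exponent of each base dimension across the product:
  L: −[φ]_L + 2·[τ]_L − [v]_L + [ζ_1]_L = −(1) + 2·(0) − (1) + (2) = 0
  T: −[φ]_T + 2·[τ]_T − [v]_T + [ζ_1]_T = −(1) + 2·(1) − (-1) + (-1) = 1
Net dimensions [T] ≠ [1] — not dimensionless.

no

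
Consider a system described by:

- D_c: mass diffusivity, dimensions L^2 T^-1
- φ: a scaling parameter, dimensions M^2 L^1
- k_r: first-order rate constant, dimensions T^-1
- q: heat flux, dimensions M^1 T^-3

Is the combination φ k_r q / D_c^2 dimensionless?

Sum the exponent of each base dimension across the product:
  M: −2·[D_c]_M + [φ]_M + [k_r]_M + [q]_M = −2·(0) + (2) + (0) + (1) = 3
  L: −2·[D_c]_L + [φ]_L + [k_r]_L + [q]_L = −2·(2) + (1) + (0) + (0) = -3
  T: −2·[D_c]_T + [φ]_T + [k_r]_T + [q]_T = −2·(-1) + (0) + (-1) + (-3) = -2
Net dimensions [M³ L⁻³ T⁻²] ≠ [1] — not dimensionless.

no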